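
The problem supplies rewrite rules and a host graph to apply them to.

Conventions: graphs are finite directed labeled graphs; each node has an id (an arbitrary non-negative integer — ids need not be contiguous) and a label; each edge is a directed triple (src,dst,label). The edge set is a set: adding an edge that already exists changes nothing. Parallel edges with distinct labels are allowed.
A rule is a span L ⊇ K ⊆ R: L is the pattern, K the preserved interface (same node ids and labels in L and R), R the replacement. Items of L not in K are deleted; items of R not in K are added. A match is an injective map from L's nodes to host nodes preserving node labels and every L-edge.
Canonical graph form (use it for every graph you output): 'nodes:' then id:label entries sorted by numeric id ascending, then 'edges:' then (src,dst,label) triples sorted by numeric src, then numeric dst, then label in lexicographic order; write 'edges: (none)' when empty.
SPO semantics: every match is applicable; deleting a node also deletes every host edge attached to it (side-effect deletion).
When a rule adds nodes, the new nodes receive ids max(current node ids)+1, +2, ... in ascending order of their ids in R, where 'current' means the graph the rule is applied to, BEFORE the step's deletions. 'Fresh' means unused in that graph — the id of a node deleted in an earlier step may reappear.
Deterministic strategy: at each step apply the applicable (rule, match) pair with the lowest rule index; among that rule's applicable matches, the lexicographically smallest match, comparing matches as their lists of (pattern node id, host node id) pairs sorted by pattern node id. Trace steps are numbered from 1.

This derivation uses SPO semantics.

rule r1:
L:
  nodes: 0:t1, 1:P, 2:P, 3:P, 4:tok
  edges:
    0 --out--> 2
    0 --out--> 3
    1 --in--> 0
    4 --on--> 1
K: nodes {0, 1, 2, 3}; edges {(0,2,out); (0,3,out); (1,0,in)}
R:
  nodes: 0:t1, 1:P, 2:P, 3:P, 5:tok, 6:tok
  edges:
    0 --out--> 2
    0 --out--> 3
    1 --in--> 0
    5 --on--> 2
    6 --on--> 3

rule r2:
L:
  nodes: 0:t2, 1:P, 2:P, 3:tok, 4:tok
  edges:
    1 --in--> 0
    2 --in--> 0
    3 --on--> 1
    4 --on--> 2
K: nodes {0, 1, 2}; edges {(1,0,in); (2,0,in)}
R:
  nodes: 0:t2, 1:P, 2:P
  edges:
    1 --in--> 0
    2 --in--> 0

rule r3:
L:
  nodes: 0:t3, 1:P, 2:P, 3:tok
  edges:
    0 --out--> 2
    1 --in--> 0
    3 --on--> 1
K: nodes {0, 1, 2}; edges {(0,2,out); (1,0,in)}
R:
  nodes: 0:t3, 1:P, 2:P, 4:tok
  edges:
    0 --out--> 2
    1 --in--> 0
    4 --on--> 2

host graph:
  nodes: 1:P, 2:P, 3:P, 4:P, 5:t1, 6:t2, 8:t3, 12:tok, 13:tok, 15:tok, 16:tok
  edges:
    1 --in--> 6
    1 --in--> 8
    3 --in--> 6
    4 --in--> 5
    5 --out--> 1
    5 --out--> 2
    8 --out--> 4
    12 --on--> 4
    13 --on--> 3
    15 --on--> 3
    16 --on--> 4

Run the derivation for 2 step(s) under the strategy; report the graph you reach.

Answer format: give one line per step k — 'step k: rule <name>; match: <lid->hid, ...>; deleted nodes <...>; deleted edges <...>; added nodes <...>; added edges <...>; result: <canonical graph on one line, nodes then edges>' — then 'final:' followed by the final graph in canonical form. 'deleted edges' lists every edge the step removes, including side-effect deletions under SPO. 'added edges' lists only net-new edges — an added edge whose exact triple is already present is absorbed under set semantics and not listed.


step 1: rule r1; match: 0->5, 1->4, 2->1, 3->2, 4->12; deleted nodes 12; deleted edges (12,4,on); added nodes 17, 18; added edges (17,1,on); (18,2,on); result: nodes: 1:P, 2:P, 3:P, 4:P, 5:t1, 6:t2, 8:t3, 13:tok, 15:tok, 16:tok, 17:tok, 18:tok edges: (1,6,in); (1,8,in); (3,6,in); (4,5,in); (5,1,out); (5,2,out); (8,4,out); (13,3,on); (15,3,on); (16,4,on); (17,1,on); (18,2,on)
step 2: rule r1; match: 0->5, 1->4, 2->1, 3->2, 4->16; deleted nodes 16; deleted edges (16,4,on); added nodes 19, 20; added edges (19,1,on); (20,2,on); result: nodes: 1:P, 2:P, 3:P, 4:P, 5:t1, 6:t2, 8:t3, 13:tok, 15:tok, 17:tok, 18:tok, 19:tok, 20:tok edges: (1,6,in); (1,8,in); (3,6,in); (4,5,in); (5,1,out); (5,2,out); (8,4,out); (13,3,on); (15,3,on); (17,1,on); (18,2,on); (19,1,on); (20,2,on)
final:
nodes: 1:P, 2:P, 3:P, 4:P, 5:t1, 6:t2, 8:t3, 13:tok, 15:tok, 17:tok, 18:tok, 19:tok, 20:tok
edges: (1,6,in); (1,8,in); (3,6,in); (4,5,in); (5,1,out); (5,2,out); (8,4,out); (13,3,on); (15,3,on); (17,1,on); (18,2,on); (19,1,on); (20,2,on)


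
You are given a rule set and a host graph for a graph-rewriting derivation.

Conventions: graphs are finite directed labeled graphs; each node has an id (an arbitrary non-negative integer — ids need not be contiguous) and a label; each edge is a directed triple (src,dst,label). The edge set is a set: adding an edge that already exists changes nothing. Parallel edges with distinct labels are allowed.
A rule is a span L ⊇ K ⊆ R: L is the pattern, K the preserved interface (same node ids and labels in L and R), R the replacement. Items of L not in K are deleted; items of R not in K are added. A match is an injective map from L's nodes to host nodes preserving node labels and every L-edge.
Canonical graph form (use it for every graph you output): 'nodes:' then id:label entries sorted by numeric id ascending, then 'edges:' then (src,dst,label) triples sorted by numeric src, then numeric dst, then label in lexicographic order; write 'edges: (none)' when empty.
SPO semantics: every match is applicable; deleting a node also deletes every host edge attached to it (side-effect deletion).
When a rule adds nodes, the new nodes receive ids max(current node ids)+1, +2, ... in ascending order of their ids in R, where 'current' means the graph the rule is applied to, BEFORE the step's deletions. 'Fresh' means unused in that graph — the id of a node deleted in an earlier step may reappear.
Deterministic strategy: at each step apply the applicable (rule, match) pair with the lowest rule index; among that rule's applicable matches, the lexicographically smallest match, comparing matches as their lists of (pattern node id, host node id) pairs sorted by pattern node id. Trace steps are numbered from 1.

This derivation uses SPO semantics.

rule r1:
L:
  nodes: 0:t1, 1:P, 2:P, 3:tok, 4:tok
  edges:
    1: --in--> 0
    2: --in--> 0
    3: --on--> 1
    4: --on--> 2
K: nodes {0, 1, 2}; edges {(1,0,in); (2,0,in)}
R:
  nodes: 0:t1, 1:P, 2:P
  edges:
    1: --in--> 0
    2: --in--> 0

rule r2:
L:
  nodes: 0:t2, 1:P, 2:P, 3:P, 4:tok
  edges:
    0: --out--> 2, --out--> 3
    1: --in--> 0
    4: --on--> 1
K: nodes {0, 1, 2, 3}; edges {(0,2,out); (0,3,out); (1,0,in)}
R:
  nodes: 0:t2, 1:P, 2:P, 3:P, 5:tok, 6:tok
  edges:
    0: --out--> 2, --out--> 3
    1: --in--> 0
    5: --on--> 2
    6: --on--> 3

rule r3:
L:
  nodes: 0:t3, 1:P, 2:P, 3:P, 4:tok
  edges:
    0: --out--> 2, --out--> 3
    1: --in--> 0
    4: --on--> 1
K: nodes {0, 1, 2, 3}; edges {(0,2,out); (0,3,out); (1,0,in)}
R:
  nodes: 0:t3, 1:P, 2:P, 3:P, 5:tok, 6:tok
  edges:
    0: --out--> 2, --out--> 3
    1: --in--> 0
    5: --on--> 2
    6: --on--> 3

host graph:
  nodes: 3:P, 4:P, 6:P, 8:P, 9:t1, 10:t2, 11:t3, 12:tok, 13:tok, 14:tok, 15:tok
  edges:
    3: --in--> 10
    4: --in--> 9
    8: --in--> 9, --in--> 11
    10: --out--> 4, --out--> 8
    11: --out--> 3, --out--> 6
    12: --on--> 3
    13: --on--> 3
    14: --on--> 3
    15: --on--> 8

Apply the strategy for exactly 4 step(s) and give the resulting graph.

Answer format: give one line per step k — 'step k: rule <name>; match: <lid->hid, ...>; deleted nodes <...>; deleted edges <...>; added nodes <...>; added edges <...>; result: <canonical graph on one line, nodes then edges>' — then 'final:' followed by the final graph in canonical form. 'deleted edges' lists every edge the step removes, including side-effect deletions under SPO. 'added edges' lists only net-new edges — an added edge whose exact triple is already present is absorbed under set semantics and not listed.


step 1: rule r2; match: 0->10, 1->3, 2->4, 3->8, 4->12; deleted nodes 12; deleted edges (12,3,on); added nodes 16, 17; added edges (16,4,on); (17,8,on); result: nodes: 3:P, 4:P, 6:P, 8:P, 9:t1, 10:t2, 11:t3, 13:tok, 14:tok, 15:tok, 16:tok, 17:tok edges: (3,10,in); (4,9,in); (8,9,in); (8,11,in); (10,4,out); (10,8,out); (11,3,out); (11,6,out); (13,3,on); (14,3,on); (15,8,on); (16,4,on); (17,8,on)
step 2: rule r1; match: 0->9, 1->4, 2->8, 3->16, 4->15; deleted nodes 15, 16; deleted edges (15,8,on); (16,4,on); added nodes (none); added edges (none); result: nodes: 3:P, 4:P, 6:P, 8:P, 9:t1, 10:t2, 11:t3, 13:tok, 14:tok, 17:tok edges: (3,10,in); (4,9,in); (8,9,in); (8,11,in); (10,4,out); (10,8,out); (11,3,out); (11,6,out); (13,3,on); (14,3,on); (17,8,on)
step 3: rule r2; match: 0->10, 1->3, 2->4, 3->8, 4->13; deleted nodes 13; deleted edges (13,3,on); added nodes 18, 19; added edges (18,4,on); (19,8,on); result: nodes: 3:P, 4:P, 6:P, 8:P, 9:t1, 10:t2, 11:t3, 14:tok, 17:tok, 18:tok, 19:tok edges: (3,10,in); (4,9,in); (8,9,in); (8,11,in); (10,4,out); (10,8,out); (11,3,out); (11,6,out); (14,3,on); (17,8,on); (18,4,on); (19,8,on)
step 4: rule r1; match: 0->9, 1->4, 2->8, 3->18, 4->17; deleted nodes 17, 18; deleted edges (17,8,on); (18,4,on); added nodes (none); added edges (none); result: nodes: 3:P, 4:P, 6:P, 8:P, 9:t1, 10:t2, 11:t3, 14:tok, 19:tok edges: (3,10,in); (4,9,in); (8,9,in); (8,11,in); (10,4,out); (10,8,out); (11,3,out); (11,6,out); (14,3,on); (19,8,on)
final:
nodes: 3:P, 4:P, 6:P, 8:P, 9:t1, 10:t2, 11:t3, 14:tok, 19:tok
edges: (3,10,in); (4,9,in); (8,9,in); (8,11,in); (10,4,out); (10,8,out); (11,3,out); (11,6,out); (14,3,on); (19,8,on)


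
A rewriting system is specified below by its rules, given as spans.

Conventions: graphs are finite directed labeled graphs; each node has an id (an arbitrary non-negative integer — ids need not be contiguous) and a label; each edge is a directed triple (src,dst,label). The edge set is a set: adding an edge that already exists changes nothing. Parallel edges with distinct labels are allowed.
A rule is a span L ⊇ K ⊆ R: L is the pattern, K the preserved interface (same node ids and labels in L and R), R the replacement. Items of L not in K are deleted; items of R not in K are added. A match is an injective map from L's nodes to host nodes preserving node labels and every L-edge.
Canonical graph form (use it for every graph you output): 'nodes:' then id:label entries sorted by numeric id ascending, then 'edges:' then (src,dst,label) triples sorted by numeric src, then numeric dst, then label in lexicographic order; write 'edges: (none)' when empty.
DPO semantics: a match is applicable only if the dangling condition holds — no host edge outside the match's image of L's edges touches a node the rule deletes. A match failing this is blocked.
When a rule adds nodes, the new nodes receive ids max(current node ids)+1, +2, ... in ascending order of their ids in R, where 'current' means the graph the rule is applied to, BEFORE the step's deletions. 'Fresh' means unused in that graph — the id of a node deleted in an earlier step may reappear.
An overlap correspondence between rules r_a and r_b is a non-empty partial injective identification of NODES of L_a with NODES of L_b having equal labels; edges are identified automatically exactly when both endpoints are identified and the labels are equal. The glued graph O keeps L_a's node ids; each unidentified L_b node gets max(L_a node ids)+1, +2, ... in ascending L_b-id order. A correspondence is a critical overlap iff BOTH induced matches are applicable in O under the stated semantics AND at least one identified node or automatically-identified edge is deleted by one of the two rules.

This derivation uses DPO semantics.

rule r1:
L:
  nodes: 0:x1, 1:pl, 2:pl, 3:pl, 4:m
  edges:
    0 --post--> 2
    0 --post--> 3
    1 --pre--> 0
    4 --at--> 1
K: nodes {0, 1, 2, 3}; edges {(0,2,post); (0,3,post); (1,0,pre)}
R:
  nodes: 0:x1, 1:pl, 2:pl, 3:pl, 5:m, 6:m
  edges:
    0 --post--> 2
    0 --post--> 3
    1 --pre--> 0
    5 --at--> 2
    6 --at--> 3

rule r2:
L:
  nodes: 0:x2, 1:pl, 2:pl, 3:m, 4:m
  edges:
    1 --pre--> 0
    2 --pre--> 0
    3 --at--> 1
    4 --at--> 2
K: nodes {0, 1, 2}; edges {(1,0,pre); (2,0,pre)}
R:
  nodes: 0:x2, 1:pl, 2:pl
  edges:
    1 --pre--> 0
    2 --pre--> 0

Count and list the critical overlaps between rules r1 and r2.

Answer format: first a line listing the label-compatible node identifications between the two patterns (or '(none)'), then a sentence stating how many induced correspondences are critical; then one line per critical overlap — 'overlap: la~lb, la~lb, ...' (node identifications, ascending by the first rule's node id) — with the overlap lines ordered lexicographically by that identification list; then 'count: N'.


label-compatible node identifications between L(r1) and L(r2): 1~1, 1~2, 2~1, 2~2, 3~1, 3~2, 4~3, 4~4
6 of the induced correspondences are critical overlaps of r1 and r2.
overlap: 1~1, 2~2, 4~3
overlap: 1~1, 3~2, 4~3
overlap: 1~1, 4~3
overlap: 1~2, 2~1, 4~4
overlap: 1~2, 3~1, 4~4
overlap: 1~2, 4~4
count: 6


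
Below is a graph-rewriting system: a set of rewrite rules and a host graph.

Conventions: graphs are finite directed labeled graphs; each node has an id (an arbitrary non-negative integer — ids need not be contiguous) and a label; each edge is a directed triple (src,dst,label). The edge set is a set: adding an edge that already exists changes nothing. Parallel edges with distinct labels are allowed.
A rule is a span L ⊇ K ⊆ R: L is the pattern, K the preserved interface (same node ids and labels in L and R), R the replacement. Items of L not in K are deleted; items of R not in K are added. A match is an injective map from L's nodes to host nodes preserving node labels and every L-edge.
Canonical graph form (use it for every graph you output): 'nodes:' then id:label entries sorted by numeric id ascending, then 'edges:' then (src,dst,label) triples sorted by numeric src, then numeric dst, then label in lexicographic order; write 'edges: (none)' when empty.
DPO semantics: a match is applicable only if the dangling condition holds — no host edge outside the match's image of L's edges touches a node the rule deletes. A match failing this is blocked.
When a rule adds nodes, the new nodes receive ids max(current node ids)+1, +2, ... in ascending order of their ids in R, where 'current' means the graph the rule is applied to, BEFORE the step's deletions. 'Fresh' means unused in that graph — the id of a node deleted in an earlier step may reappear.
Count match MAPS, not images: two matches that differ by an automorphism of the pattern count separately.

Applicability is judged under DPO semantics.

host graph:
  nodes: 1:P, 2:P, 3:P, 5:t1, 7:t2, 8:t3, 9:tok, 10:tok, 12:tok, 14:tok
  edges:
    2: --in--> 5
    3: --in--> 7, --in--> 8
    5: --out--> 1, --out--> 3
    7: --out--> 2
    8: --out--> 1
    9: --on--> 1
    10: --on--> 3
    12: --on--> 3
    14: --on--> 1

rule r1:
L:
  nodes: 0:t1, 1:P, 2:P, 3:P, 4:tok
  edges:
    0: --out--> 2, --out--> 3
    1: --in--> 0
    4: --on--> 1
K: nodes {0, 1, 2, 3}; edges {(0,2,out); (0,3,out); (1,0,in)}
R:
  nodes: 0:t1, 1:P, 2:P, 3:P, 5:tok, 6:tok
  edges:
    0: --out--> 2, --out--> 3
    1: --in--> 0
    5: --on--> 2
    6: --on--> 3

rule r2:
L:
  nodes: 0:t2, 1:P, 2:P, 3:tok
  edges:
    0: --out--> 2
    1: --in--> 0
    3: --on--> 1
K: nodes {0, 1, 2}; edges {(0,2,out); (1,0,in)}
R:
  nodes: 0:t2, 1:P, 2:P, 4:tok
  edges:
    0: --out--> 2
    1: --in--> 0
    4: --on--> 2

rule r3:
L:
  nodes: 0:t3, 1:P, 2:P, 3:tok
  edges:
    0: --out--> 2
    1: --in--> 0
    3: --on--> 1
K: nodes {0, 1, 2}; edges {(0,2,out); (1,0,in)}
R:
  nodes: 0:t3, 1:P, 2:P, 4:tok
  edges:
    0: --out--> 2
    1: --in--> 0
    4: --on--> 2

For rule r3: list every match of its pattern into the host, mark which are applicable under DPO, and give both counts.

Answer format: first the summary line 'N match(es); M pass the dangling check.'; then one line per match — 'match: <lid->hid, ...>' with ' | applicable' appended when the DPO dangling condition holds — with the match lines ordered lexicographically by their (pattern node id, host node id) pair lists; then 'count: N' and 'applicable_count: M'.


2 match(es); 2 pass the dangling check.
match: 0->8, 1->3, 2->1, 3->10 | applicable
match: 0->8, 1->3, 2->1, 3->12 | applicable
count: 2
applicable_count: 2


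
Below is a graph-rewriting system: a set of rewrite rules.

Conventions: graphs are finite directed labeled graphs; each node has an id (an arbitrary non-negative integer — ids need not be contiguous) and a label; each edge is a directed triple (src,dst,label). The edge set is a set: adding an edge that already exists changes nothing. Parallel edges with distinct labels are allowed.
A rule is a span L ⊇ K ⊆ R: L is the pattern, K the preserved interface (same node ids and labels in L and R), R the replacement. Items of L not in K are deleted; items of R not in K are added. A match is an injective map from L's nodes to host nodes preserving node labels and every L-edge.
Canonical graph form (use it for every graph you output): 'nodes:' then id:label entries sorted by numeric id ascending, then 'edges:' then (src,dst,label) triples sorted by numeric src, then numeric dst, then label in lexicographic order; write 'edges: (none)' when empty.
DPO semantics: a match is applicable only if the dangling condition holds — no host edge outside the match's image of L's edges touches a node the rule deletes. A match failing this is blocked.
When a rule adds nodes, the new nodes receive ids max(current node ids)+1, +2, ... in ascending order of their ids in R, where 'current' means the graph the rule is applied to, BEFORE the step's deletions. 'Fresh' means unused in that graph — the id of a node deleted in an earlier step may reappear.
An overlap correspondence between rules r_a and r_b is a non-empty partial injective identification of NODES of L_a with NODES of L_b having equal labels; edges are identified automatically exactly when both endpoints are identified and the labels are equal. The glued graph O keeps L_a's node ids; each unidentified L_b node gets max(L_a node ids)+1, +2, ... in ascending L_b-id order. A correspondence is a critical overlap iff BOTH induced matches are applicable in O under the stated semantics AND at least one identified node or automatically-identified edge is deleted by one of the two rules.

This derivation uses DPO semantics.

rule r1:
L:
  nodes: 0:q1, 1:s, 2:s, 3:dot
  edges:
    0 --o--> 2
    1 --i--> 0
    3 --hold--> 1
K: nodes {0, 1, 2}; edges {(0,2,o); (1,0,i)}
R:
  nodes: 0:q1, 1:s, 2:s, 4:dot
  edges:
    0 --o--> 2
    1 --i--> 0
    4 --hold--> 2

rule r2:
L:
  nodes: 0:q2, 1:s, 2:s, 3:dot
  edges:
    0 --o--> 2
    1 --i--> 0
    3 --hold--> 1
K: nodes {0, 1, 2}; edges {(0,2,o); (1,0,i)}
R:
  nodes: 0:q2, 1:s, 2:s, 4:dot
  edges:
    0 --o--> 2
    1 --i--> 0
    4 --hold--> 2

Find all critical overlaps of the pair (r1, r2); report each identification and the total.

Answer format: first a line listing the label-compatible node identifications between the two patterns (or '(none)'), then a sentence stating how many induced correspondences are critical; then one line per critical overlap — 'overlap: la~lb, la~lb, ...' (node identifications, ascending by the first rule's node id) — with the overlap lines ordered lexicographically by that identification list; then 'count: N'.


label-compatible node identifications between L(r1) and L(r2): 1~1, 1~2, 2~1, 2~2, 3~3
2 of the induced correspondences are critical overlaps of r1 and r2.
overlap: 1~1, 2~2, 3~3
overlap: 1~1, 3~3
count: 2


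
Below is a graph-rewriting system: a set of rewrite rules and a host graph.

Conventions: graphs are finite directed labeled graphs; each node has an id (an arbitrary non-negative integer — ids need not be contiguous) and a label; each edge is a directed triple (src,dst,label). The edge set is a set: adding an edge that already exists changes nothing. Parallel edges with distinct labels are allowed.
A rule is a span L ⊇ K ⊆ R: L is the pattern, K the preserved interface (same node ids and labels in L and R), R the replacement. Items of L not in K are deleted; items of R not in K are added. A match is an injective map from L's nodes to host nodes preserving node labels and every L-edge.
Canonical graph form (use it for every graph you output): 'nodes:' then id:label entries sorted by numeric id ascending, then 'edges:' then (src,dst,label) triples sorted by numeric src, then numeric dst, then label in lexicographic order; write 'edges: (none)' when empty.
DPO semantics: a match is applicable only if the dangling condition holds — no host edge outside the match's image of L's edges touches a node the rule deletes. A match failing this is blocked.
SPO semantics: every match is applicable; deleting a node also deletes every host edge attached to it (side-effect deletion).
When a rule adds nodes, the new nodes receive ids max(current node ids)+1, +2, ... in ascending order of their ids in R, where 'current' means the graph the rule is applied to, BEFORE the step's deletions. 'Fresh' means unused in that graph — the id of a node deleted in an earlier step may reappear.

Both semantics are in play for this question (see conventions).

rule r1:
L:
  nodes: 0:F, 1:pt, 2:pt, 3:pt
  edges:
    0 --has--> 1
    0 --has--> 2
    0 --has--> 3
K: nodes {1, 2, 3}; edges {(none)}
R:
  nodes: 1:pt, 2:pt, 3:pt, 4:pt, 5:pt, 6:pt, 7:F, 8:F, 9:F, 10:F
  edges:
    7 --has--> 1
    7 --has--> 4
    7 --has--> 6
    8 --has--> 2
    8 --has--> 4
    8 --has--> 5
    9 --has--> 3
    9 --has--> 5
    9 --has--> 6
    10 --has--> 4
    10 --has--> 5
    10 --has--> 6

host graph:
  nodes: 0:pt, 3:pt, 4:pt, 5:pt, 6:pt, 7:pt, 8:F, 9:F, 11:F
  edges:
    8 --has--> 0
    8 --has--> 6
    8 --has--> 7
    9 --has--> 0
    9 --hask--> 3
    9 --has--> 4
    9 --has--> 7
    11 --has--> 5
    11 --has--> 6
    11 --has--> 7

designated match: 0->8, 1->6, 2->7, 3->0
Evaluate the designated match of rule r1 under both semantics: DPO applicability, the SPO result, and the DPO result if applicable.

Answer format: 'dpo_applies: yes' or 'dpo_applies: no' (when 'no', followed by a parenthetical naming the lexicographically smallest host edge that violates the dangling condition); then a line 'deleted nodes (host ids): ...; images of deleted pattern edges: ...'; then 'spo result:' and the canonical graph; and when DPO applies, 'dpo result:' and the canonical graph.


dpo_applies: yes
deleted nodes (host ids): 8; images of deleted pattern edges: (8,0,has); (8,6,has); (8,7,has)
spo result:
nodes: 0:pt, 3:pt, 4:pt, 5:pt, 6:pt, 7:pt, 9:F, 11:F, 12:pt, 13:pt, 14:pt, 15:F, 16:F, 17:F, 18:F
edges: (9,0,has); (9,3,hask); (9,4,has); (9,7,has); (11,5,has); (11,6,has); (11,7,has); (15,6,has); (15,12,has); (15,14,has); (16,7,has); (16,12,has); (16,13,has); (17,0,has); (17,13,has); (17,14,has); (18,12,has); (18,13,has); (18,14,has)
dpo result:
nodes: 0:pt, 3:pt, 4:pt, 5:pt, 6:pt, 7:pt, 9:F, 11:F, 12:pt, 13:pt, 14:pt, 15:F, 16:F, 17:F, 18:F
edges: (9,0,has); (9,3,hask); (9,4,has); (9,7,has); (11,5,has); (11,6,has); (11,7,has); (15,6,has); (15,12,has); (15,14,has); (16,7,has); (16,12,has); (16,13,has); (17,0,has); (17,13,has); (17,14,has); (18,12,has); (18,13,has); (18,14,has)


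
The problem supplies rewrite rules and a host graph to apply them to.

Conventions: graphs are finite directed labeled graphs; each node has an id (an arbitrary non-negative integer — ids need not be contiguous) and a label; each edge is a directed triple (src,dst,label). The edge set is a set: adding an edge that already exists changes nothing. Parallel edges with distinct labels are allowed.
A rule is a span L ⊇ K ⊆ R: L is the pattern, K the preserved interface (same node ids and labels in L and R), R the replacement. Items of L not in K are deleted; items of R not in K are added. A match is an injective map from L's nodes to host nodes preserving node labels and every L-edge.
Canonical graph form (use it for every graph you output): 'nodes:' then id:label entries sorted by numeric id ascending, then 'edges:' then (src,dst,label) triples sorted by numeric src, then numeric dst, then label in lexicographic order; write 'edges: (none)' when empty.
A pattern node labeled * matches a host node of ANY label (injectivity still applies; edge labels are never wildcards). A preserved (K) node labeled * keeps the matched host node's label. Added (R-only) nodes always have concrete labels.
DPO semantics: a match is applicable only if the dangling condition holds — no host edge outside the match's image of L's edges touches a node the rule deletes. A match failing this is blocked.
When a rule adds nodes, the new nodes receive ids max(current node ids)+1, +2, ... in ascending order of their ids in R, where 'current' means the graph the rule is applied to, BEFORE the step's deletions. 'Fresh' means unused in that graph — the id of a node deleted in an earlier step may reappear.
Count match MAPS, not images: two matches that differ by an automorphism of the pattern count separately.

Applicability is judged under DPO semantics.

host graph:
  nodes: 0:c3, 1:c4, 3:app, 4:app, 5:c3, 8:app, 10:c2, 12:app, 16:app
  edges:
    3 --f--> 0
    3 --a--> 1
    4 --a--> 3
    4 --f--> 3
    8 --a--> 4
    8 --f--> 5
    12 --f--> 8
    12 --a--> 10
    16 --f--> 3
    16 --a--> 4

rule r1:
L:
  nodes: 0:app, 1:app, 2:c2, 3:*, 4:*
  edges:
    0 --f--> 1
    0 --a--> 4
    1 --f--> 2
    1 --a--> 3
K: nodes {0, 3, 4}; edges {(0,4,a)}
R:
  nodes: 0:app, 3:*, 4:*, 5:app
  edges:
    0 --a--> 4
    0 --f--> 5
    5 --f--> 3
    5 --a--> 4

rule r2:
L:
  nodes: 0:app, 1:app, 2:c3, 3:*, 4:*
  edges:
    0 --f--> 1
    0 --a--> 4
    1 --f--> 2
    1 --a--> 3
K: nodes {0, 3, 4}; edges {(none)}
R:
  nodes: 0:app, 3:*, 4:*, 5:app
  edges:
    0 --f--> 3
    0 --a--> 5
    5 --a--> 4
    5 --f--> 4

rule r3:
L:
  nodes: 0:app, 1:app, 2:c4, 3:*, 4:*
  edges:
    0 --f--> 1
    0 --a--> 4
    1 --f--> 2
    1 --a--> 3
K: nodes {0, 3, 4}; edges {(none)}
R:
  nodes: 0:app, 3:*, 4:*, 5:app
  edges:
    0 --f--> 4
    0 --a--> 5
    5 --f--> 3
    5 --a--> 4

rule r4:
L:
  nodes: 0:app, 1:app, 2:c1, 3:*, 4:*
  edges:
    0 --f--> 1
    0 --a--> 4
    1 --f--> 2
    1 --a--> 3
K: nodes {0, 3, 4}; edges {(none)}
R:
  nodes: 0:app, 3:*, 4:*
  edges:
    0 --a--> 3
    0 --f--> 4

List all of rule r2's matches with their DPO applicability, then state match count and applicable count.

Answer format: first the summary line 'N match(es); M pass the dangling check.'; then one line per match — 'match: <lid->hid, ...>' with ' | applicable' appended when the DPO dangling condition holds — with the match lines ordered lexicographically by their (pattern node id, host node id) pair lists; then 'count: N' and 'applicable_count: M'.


2 match(es); 1 pass the dangling check.
match: 0->12, 1->8, 2->5, 3->4, 4->10 | applicable
match: 0->16, 1->3, 2->0, 3->1, 4->4
count: 2
applicable_count: 1


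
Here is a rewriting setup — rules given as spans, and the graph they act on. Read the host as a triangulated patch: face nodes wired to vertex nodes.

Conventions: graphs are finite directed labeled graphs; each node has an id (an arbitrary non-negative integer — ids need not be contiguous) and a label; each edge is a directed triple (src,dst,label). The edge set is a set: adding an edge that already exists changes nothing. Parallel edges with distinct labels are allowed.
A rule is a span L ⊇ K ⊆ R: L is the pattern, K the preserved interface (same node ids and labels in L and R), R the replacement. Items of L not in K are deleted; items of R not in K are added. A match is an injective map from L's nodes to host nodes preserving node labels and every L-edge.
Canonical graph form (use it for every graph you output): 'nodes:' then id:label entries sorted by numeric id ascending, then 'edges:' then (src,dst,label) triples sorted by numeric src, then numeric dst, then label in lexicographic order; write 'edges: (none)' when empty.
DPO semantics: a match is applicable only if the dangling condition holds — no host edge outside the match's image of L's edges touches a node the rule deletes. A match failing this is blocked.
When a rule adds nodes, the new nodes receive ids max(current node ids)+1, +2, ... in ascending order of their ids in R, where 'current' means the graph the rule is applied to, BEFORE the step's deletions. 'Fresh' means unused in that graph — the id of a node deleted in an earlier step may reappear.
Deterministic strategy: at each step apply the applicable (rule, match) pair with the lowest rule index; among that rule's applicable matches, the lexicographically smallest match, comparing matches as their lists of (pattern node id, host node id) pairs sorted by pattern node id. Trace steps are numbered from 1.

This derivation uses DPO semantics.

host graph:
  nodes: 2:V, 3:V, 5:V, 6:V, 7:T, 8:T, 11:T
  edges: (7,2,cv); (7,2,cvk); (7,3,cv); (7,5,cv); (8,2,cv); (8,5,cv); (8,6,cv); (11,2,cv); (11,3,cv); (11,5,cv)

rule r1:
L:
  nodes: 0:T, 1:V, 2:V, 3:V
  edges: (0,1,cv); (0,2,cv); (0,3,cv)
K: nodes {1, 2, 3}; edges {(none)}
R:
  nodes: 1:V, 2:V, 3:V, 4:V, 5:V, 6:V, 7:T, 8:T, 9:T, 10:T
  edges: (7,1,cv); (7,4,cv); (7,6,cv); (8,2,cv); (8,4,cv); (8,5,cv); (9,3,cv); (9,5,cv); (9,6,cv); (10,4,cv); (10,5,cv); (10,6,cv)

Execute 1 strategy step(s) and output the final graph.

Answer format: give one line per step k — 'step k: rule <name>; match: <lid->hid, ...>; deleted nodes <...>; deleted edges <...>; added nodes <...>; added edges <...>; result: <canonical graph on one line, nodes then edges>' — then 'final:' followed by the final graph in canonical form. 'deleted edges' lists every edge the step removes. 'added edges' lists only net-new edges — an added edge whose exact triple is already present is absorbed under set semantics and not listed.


step 1: rule r1; match: 0->8, 1->2, 2->5, 3->6; deleted nodes 8; deleted edges (8,2,cv); (8,5,cv); (8,6,cv); added nodes 12, 13, 14, 15, 16, 17, 18; added edges (15,2,cv); (15,12,cv); (15,14,cv); (16,5,cv); (16,12,cv); (16,13,cv); (17,6,cv); (17,13,cv); (17,14,cv); (18,12,cv); (18,13,cv); (18,14,cv); result: nodes: 2:V, 3:V, 5:V, 6:V, 7:T, 11:T, 12:V, 13:V, 14:V, 15:T, 16:T, 17:T, 18:T edges: (7,2,cv); (7,2,cvk); (7,3,cv); (7,5,cv); (11,2,cv); (11,3,cv); (11,5,cv); (15,2,cv); (15,12,cv); (15,14,cv); (16,5,cv); (16,12,cv); (16,13,cv); (17,6,cv); (17,13,cv); (17,14,cv); (18,12,cv); (18,13,cv); (18,14,cv)
final:
nodes: 2:V, 3:V, 5:V, 6:V, 7:T, 11:T, 12:V, 13:V, 14:V, 15:T, 16:T, 17:T, 18:T
edges: (7,2,cv); (7,2,cvk); (7,3,cv); (7,5,cv); (11,2,cv); (11,3,cv); (11,5,cv); (15,2,cv); (15,12,cv); (15,14,cv); (16,5,cv); (16,12,cv); (16,13,cv); (17,6,cv); (17,13,cv); (17,14,cv); (18,12,cv); (18,13,cv); (18,14,cv)


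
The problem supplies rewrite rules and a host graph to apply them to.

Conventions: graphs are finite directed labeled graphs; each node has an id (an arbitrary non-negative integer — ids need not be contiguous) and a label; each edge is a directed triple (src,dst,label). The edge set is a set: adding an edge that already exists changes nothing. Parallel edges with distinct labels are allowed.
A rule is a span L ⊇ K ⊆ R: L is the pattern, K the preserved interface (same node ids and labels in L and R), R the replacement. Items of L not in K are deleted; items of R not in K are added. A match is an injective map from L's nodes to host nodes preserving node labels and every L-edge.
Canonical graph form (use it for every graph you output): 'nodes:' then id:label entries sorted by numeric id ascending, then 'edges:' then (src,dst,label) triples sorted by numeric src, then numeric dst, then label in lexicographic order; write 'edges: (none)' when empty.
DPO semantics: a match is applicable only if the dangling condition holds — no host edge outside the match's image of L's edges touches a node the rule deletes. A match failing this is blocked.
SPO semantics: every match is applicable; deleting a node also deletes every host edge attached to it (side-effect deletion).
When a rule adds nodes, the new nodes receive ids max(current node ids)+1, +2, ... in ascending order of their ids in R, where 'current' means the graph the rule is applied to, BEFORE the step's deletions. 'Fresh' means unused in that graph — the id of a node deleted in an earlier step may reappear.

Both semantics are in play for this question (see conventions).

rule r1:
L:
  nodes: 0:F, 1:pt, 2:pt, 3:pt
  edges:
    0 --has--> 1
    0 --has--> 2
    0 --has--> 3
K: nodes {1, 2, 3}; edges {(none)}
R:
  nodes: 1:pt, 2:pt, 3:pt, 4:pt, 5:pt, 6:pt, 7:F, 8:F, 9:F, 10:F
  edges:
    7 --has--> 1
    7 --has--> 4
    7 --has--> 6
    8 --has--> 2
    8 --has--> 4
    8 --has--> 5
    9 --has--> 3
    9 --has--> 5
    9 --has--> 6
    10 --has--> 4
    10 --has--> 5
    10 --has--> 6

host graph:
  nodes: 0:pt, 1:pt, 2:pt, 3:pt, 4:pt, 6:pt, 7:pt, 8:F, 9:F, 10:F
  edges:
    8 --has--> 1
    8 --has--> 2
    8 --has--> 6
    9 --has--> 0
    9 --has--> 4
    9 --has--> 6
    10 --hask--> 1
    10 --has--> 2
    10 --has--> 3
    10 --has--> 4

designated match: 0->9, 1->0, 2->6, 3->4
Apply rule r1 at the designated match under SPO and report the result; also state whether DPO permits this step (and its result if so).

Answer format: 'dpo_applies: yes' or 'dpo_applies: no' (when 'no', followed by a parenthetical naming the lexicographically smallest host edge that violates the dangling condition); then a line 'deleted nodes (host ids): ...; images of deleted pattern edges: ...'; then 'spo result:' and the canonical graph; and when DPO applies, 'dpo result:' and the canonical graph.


dpo_applies: yes
deleted nodes (host ids): 9; images of deleted pattern edges: (9,0,has); (9,4,has); (9,6,has)
spo result:
nodes: 0:pt, 1:pt, 2:pt, 3:pt, 4:pt, 6:pt, 7:pt, 8:F, 10:F, 11:pt, 12:pt, 13:pt, 14:F, 15:F, 16:F, 17:F
edges: (8,1,has); (8,2,has); (8,6,has); (10,1,hask); (10,2,has); (10,3,has); (10,4,has); (14,0,has); (14,11,has); (14,13,has); (15,6,has); (15,11,has); (15,12,has); (16,4,has); (16,12,has); (16,13,has); (17,11,has); (17,12,has); (17,13,has)
dpo result:
nodes: 0:pt, 1:pt, 2:pt, 3:pt, 4:pt, 6:pt, 7:pt, 8:F, 10:F, 11:pt, 12:pt, 13:pt, 14:F, 15:F, 16:F, 17:F
edges: (8,1,has); (8,2,has); (8,6,has); (10,1,hask); (10,2,has); (10,3,has); (10,4,has); (14,0,has); (14,11,has); (14,13,has); (15,6,has); (15,11,has); (15,12,has); (16,4,has); (16,12,has); (16,13,has); (17,11,has); (17,12,has); (17,13,has)


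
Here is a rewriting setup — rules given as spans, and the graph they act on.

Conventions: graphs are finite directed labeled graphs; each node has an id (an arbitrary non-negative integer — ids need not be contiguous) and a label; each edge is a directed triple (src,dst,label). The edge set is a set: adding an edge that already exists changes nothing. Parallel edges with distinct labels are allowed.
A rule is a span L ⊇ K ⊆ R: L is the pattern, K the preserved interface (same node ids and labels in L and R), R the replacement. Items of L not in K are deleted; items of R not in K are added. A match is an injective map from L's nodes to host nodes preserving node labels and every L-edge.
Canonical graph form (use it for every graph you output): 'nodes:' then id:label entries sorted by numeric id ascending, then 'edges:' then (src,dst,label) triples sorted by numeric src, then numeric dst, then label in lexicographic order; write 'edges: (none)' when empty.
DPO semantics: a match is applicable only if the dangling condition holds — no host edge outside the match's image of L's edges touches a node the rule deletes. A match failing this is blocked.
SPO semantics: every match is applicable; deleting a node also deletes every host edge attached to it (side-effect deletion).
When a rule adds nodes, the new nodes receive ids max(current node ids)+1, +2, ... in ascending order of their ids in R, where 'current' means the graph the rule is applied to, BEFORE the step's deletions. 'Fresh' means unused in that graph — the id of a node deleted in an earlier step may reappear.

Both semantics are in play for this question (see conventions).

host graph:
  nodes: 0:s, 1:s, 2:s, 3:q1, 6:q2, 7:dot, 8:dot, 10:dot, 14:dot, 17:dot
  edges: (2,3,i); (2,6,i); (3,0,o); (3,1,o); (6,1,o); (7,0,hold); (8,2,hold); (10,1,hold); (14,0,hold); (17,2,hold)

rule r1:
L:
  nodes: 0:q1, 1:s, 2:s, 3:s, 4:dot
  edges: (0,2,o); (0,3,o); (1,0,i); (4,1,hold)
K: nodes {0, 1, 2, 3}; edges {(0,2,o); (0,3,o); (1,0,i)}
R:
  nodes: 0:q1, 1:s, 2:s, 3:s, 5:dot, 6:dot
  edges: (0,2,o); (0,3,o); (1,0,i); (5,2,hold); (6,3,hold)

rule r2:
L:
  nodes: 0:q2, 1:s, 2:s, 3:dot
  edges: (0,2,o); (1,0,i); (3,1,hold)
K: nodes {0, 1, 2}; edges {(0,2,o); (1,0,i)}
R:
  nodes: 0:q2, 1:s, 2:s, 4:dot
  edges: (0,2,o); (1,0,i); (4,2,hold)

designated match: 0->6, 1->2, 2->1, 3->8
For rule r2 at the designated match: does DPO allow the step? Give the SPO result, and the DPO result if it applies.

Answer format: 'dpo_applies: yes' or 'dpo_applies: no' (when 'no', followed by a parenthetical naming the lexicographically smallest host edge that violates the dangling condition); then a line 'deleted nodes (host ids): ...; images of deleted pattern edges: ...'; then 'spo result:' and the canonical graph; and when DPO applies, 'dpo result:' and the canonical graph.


dpo_applies: yes
deleted nodes (host ids): 8; images of deleted pattern edges: (8,2,hold)
spo result:
nodes: 0:s, 1:s, 2:s, 3:q1, 6:q2, 7:dot, 10:dot, 14:dot, 17:dot, 18:dot
edges: (2,3,i); (2,6,i); (3,0,o); (3,1,o); (6,1,o); (7,0,hold); (10,1,hold); (14,0,hold); (17,2,hold); (18,1,hold)
dpo result:
nodes: 0:s, 1:s, 2:s, 3:q1, 6:q2, 7:dot, 10:dot, 14:dot, 17:dot, 18:dot
edges: (2,3,i); (2,6,i); (3,0,o); (3,1,o); (6,1,o); (7,0,hold); (10,1,hold); (14,0,hold); (17,2,hold); (18,1,hold)


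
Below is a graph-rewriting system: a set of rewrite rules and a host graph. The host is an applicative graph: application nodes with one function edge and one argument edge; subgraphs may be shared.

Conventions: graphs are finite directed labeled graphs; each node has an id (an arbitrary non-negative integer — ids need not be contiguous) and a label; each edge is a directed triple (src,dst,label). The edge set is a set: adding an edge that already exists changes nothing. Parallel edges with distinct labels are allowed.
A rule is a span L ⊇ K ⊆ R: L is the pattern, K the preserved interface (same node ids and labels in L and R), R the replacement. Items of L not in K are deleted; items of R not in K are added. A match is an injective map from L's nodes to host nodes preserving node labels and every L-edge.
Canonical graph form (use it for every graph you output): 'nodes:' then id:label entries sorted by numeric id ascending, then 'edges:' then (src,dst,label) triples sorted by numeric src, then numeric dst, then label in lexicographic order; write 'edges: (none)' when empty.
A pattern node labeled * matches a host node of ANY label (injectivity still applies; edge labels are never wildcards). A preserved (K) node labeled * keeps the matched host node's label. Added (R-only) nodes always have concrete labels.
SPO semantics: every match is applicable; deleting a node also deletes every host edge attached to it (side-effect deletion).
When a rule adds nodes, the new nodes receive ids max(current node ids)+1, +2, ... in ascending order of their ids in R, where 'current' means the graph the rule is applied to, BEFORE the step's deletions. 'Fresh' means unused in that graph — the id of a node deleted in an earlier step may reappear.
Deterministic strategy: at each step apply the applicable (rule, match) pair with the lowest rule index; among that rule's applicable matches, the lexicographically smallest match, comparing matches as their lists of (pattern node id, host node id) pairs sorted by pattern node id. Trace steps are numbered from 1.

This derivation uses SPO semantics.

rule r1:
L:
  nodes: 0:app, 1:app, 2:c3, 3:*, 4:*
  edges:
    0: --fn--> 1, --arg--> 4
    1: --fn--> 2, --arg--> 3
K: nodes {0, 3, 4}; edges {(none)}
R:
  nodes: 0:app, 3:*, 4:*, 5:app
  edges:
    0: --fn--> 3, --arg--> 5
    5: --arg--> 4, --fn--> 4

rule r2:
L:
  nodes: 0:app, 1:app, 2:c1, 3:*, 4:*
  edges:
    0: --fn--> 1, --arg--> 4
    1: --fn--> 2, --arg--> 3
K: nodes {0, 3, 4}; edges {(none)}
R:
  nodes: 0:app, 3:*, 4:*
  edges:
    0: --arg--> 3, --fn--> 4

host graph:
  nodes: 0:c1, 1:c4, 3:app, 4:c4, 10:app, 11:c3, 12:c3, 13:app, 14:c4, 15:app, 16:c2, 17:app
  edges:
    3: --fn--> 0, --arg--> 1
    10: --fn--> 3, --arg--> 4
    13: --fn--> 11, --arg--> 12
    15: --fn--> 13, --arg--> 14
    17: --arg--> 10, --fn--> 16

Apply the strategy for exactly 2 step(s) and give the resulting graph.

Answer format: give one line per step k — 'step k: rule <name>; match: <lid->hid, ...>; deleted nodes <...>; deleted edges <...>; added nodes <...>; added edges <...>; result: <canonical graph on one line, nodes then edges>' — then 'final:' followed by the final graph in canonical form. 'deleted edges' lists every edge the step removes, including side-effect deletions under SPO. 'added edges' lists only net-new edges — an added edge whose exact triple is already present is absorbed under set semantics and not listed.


step 1: rule r1; match: 0->15, 1->13, 2->11, 3->12, 4->14; deleted nodes 11, 13; deleted edges (13,11,fn); (13,12,arg); (15,13,fn); (15,14,arg); added nodes 18; added edges (15,12,fn); (15,18,arg); (18,14,arg); (18,14,fn); result: nodes: 0:c1, 1:c4, 3:app, 4:c4, 10:app, 12:c3, 14:c4, 15:app, 16:c2, 17:app, 18:app edges: (3,0,fn); (3,1,arg); (10,3,fn); (10,4,arg); (15,12,fn); (15,18,arg); (17,10,arg); (17,16,fn); (18,14,arg); (18,14,fn)
step 2: rule r2; match: 0->10, 1->3, 2->0, 3->1, 4->4; deleted nodes 0, 3; deleted edges (3,0,fn); (3,1,arg); (10,3,fn); (10,4,arg); added nodes (none); added edges (10,1,arg); (10,4,fn); result: nodes: 1:c4, 4:c4, 10:app, 12:c3, 14:c4, 15:app, 16:c2, 17:app, 18:app edges: (10,1,arg); (10,4,fn); (15,12,fn); (15,18,arg); (17,10,arg); (17,16,fn); (18,14,arg); (18,14,fn)
final:
nodes: 1:c4, 4:c4, 10:app, 12:c3, 14:c4, 15:app, 16:c2, 17:app, 18:app
edges: (10,1,arg); (10,4,fn); (15,12,fn); (15,18,arg); (17,10,arg); (17,16,fn); (18,14,arg); (18,14,fn)
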